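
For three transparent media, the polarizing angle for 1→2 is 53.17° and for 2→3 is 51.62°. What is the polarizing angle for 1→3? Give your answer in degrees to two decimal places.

n₂/n₁ = tan 53.17° = 1.3353 and n₃/n₂ = tan 51.62° = 1.2626.
Multiplying, n₃/n₁ = 1.3353 × 1.2626 = 1.6859, and θ_B(1→3) = arctan 1.6859 = 59.33°.

θ_B ≈ 59.33°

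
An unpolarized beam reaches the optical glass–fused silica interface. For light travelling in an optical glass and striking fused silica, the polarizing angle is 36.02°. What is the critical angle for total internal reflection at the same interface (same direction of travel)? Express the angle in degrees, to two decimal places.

θ_c ≈ 46.64°

From Brewster, n₂/n₁ = tan θ_B = tan 36.02° = 0.7271.
Then sin θ_c = n₂/n₁ = 0.7271, so θ_c = arcsin 0.7271 = 46.64°.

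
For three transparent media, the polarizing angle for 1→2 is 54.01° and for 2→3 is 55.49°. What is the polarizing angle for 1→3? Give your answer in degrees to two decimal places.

tan θ_B(1→2) = n₂/n₁ = tan 54.01° = 1.3769.
tan θ_B(2→3) = n₃/n₂ = tan 55.49° = 1.4545.
So n₃/n₁ = (n₂/n₁)(n₃/n₂) = 1.3769 × 1.4545 = 2.0026.
θ_B(1→3) = arctan(2.0026) = 63.47°.

θ_B ≈ 63.47°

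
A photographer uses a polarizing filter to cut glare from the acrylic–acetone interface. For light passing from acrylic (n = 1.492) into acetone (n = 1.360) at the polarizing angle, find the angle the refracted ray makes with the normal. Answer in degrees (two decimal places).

θ_t ≈ 47.65°

tan θ_B = n₂/n₁ = 1.360/1.492 = 0.9115, so θ_B = 42.35°.
The refracted ray is perpendicular to the reflected ray, so θ_t = 90° − θ_B = 47.65°.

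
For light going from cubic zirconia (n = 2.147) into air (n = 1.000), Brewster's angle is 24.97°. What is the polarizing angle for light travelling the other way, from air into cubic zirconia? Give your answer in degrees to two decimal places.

θ_B' ≈ 65.03°

Reversing the direction swaps n₁ and n₂, so tan θ_B' = 1/tan θ_B and θ_B' = 90° − θ_B.
Hence θ_B' = 90° − 24.97° = 65.03°.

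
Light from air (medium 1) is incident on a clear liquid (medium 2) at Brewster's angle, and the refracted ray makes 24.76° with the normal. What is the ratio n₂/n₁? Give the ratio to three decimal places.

n₂/n₁ ≈ 2.168

At Brewster incidence θ_B = 90° − θ_t = 90° − 24.76° = 65.24°.
tan θ_B = n₂/n₁, so n₂/n₁ = tan 65.24° = 2.168.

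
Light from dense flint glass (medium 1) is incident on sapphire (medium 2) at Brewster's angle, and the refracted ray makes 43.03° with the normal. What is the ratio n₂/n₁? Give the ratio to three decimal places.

n₂/n₁ ≈ 1.071

θ_B + θ_t = 90°, so θ_B = 90° − 43.03° = 46.97°.
tan θ_B = n₂/n₁, so n₂/n₁ = tan 46.97° = 1.071.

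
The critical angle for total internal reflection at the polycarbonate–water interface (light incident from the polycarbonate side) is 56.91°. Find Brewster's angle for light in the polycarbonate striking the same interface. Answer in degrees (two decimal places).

θ_B ≈ 39.96°

sin θ_c = n₂/n₁, so n₂/n₁ = sin 56.91° = 0.8378.
Brewster: tan θ_B = n₂/n₁ = 0.8378.
θ_B = arctan(0.8378) = 39.96°.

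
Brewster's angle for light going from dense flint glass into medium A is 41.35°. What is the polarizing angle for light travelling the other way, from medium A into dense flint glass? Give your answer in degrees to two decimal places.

θ_B' ≈ 48.65°

tan θ_B' = n₁/n₂ = 1/tan θ_B, so θ_B' = 90° − θ_B.
θ_B' = 90° − 41.35° = 48.65°.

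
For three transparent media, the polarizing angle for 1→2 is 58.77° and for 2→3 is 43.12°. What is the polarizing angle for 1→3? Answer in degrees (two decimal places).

θ_B ≈ 57.08°

Each Brewster angle gives a ratio: n₂/n₁ = tan 58.77° = 1.6492, n₃/n₂ = tan 43.12° = 0.9364.
n₃/n₁ = 1.5444. Then tan θ_B(1→3) = n₃/n₁, so θ_B(1→3) = arctan(1.5444) = 57.08°.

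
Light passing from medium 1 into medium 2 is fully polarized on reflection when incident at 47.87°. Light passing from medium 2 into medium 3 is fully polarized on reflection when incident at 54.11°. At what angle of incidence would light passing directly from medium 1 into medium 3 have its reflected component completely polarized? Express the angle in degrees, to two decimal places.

θ_B ≈ 56.79°

n₂/n₁ = tan 47.87° = 1.1056 and n₃/n₂ = tan 54.11° = 1.3820.
Multiplying, n₃/n₁ = 1.1056 × 1.3820 = 1.5278, and θ_B(1→3) = arctan 1.5278 = 56.79°.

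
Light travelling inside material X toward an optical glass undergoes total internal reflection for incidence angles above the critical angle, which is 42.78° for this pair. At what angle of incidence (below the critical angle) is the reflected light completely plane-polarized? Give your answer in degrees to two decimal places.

sin θ_c = n₂/n₁, so n₂/n₁ = sin 42.78° = 0.6792.
Brewster: tan θ_B = n₂/n₁ = 0.6792.
θ_B = arctan(0.6792) = 34.18°.

θ_B ≈ 34.18°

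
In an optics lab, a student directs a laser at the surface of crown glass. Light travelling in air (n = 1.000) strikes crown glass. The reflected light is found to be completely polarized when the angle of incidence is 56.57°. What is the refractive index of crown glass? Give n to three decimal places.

At the polarizing angle, tan θ_B = n₂/n₁ with n₁ on the incident side (air) and n₂ on the transmitted side (crown glass).
n₂ = n₁ tan θ_B = 1.000 × tan 56.57° = 1.515.

n ≈ 1.515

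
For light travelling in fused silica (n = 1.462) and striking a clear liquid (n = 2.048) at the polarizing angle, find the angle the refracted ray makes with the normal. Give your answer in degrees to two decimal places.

θ_t ≈ 35.52°

First find Brewster's angle: tan θ_B = 2.048/1.462 = 1.4008, giving θ_B = 54.48°.
The refracted ray is perpendicular to the reflected ray, so θ_t = 90° − θ_B = 35.52°.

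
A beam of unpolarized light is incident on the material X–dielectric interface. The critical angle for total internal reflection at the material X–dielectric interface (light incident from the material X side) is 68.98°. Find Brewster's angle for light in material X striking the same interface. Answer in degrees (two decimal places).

n₂/n₁ = sin θ_c = sin 68.98° = 0.9335.
tan θ_B equals the same ratio, so θ_B = arctan(0.9335) = 43.03°.

θ_B ≈ 43.03°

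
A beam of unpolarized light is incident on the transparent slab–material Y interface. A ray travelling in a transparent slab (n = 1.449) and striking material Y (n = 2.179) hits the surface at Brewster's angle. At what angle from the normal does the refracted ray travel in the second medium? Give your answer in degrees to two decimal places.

θ_B = arctan(n₂/n₁) = arctan(2.179/1.449) = 56.38°.
The refracted ray is perpendicular to the reflected ray, so θ_t = 90° − θ_B = 33.62°.

θ_t ≈ 33.62°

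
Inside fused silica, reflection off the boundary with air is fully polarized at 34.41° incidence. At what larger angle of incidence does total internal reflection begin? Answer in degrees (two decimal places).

From Brewster, n₂/n₁ = tan θ_B = tan 34.41° = 0.6850.
Then sin θ_c = n₂/n₁ = 0.6850, so θ_c = arcsin 0.6850 = 43.23°.

θ_c ≈ 43.23°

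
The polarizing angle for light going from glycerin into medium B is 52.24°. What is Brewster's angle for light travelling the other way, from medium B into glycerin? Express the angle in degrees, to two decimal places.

θ_B' ≈ 37.76°

Reversing the direction swaps n₁ and n₂, so tan θ_B' = 1/tan θ_B and θ_B' = 90° − θ_B.
Hence θ_B' = 90° − 52.24° = 37.76°.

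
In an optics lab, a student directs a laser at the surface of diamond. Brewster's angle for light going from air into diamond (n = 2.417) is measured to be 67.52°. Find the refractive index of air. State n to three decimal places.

Full polarization of the reflected beam means tan θ_B = n₂/n₁, where n₁ is the incident medium (air).
n₁ = n₂ / tan θ_B = 2.417 / tan 67.52° = 1.000.

n ≈ 1.000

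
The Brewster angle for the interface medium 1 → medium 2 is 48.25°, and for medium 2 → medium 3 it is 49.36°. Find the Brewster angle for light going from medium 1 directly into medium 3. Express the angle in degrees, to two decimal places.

θ_B ≈ 52.55°

tan θ_B(1→2) = n₂/n₁ = tan 48.25° = 1.1204.
tan θ_B(2→3) = n₃/n₂ = tan 49.36° = 1.1651.
Multiplying, n₃/n₁ = 1.1204 × 1.1651 = 1.3054, and θ_B(1→3) = arctan 1.3054 = 52.55°.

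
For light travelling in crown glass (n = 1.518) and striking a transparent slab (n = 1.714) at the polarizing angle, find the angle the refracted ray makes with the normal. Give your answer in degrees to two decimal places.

First find Brewster's angle: tan θ_B = 1.714/1.518 = 1.1291, giving θ_B = 48.47°.
At Brewster's angle the reflected and refracted rays are perpendicular, so θ_t = 90° − θ_B = 90° − 48.47° = 41.53°.

θ_t ≈ 41.53°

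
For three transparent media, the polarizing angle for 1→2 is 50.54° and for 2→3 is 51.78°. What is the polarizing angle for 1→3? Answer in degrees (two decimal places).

θ_B ≈ 57.05°

tan θ_B(1→2) = n₂/n₁ = tan 50.54° = 1.2148.
tan θ_B(2→3) = n₃/n₂ = tan 51.78° = 1.2699.
n₃/n₁ = 1.5427. Then tan θ_B(1→3) = n₃/n₁, so θ_B(1→3) = arctan(1.5427) = 57.05°.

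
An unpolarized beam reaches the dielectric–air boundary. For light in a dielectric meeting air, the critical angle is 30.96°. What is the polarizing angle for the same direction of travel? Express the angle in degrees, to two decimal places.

θ_B ≈ 27.22°

n₂/n₁ = sin θ_c = sin 30.96° = 0.5144.
tan θ_B equals the same ratio, so θ_B = arctan(0.5144) = 27.22°.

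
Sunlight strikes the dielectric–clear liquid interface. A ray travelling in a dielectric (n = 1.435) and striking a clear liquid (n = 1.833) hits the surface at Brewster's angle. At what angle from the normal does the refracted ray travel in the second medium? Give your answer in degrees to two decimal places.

θ_t ≈ 38.06°

tan θ_B = n₂/n₁ = 1.833/1.435 = 1.2774, so θ_B = 51.94°.
At Brewster's angle the reflected and refracted rays are perpendicular, so θ_t = 90° − θ_B = 90° − 51.94° = 38.06°.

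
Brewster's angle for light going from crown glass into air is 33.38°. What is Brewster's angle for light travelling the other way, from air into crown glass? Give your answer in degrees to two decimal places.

Reversing the direction swaps n₁ and n₂, so tan θ_B' = 1/tan θ_B and θ_B' = 90° − θ_B.
Hence θ_B' = 90° − 33.38° = 56.62°.

θ_B' ≈ 56.62°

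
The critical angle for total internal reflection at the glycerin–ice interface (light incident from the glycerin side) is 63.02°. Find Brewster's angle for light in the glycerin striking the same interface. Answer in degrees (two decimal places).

n₂/n₁ = sin θ_c = sin 63.02° = 0.8912.
tan θ_B equals the same ratio, so θ_B = arctan(0.8912) = 41.71°.

θ_B ≈ 41.71°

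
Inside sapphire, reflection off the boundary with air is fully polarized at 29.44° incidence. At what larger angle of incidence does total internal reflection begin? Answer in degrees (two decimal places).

n₂/n₁ = tan 29.44° = 0.5644; the critical angle satisfies sin θ_c = n₂/n₁.
θ_c = arcsin(0.5644) = 34.36°.

θ_c ≈ 34.36°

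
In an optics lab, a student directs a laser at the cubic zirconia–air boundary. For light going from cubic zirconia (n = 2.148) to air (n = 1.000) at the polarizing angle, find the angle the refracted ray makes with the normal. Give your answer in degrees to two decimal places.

tan θ_B = n₂/n₁ = 1.000/2.148 = 0.4655, so θ_B = 24.96°.
Since θ_B + θ_t = 90° at Brewster incidence, θ_t = 90° − 24.96° = 65.04°.

θ_t ≈ 65.04°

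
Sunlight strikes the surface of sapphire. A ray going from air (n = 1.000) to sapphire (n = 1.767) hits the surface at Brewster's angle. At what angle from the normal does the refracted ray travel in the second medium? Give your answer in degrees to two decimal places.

First find Brewster's angle: tan θ_B = 1.767/1.000 = 1.7670, giving θ_B = 60.49°.
Since θ_B + θ_t = 90° at Brewster incidence, θ_t = 90° − 60.49° = 29.51°.

θ_t ≈ 29.51°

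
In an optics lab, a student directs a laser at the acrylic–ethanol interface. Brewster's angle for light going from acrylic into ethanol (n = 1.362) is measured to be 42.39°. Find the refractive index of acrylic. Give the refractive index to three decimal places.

n ≈ 1.492

At Brewster's angle, tan θ_B = n₂/n₁ with n₁ on the incident side (acrylic) and n₂ on the transmitted side (ethanol).
n₁ = n₂ / tan θ_B = 1.362 / tan 42.39° = 1.492.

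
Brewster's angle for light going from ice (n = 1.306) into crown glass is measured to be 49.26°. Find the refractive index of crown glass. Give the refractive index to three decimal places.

n ≈ 1.516

Full polarization of the reflected beam means tan θ_B = n₂/n₁, where n₁ is the incident medium (ice).
n₂ = n₁ tan θ_B = 1.306 × tan 49.26° = 1.516.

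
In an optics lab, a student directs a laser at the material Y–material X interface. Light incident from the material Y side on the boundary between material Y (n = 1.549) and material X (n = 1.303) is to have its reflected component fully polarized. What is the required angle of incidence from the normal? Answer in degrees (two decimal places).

θ_B ≈ 40.07°

At Brewster's angle the reflected and refracted rays are perpendicular, which with Snell's law gives tan θ_B = n₂/n₁.
tan θ_B = n₂/n₁ = 1.303/1.549 = 0.8412.
θ_B = arctan(0.8412) = 40.07°.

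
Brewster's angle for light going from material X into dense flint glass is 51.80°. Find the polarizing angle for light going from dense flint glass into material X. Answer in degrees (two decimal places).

Reversing the direction swaps n₁ and n₂, so tan θ_B' = 1/tan θ_B and θ_B' = 90° − θ_B.
Hence θ_B' = 90° − 51.80° = 38.20°.

θ_B' ≈ 38.20°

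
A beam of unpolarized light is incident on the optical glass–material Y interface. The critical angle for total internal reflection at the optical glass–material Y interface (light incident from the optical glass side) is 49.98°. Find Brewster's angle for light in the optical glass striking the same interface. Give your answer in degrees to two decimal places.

At the critical angle sin θ_c = n₂/n₁, giving n₂/n₁ = sin 49.98° = 0.7658.
Then tan θ_B = n₂/n₁ = 0.7658, so θ_B = arctan 0.7658 = 37.45°.

θ_B ≈ 37.45°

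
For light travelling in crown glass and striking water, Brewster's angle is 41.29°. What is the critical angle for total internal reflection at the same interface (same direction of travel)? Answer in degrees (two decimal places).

n₂/n₁ = tan 41.29° = 0.8782; the critical angle satisfies sin θ_c = n₂/n₁.
θ_c = arcsin(0.8782) = 61.43°.

θ_c ≈ 61.43°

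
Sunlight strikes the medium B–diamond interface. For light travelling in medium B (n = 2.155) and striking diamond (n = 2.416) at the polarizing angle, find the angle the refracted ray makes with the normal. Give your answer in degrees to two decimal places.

First find Brewster's angle: tan θ_B = 2.416/2.155 = 1.1211, giving θ_B = 48.27°.
Since θ_B + θ_t = 90° at Brewster incidence, θ_t = 90° − 48.27° = 41.73°.

θ_t ≈ 41.73°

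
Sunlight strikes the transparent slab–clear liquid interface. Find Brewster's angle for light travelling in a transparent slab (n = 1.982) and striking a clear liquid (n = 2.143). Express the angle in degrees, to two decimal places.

At Brewster's angle the reflected and refracted rays are perpendicular, which with Snell's law gives tan θ_B = n₂/n₁.
Here n₂/n₁ = 2.143/1.982 = 1.0812, and Brewster's law gives tan θ_B = n₂/n₁.
θ_B = arctan(1.0812) = 47.24°.

θ_B ≈ 47.24°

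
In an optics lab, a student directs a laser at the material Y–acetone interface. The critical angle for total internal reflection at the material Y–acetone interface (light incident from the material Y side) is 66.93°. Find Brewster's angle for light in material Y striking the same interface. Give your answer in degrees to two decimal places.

θ_B ≈ 42.61°

At the critical angle sin θ_c = n₂/n₁, giving n₂/n₁ = sin 66.93° = 0.9200.
Then tan θ_B = n₂/n₁ = 0.9200, so θ_B = arctan 0.9200 = 42.61°.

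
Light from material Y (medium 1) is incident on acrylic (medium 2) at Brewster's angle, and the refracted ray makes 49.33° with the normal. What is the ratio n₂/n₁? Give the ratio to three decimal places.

n₂/n₁ ≈ 0.859

At Brewster incidence θ_B = 90° − θ_t = 90° − 49.33° = 40.67°.
Then n₂/n₁ = tan θ_B = tan 40.67° = 0.859.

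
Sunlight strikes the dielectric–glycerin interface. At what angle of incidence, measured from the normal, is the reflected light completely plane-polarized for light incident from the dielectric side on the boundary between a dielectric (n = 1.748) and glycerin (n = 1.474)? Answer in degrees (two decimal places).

Here n₂/n₁ = 1.474/1.748 = 0.8432, and Brewster's law gives tan θ_B = n₂/n₁.
So θ_B = arctan 0.8432 = 40.14°.

θ_B ≈ 40.14°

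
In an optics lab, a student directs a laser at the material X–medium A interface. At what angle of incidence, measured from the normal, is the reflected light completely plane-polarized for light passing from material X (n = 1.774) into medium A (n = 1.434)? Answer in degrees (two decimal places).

The reflected p-component vanishes when tan θ_B = n₂/n₁.
Brewster's condition: tan θ_B = n₂/n₁ = 1.434/1.774 = 0.8083.
So θ_B = arctan 0.8083 = 38.95°.

θ_B ≈ 38.95°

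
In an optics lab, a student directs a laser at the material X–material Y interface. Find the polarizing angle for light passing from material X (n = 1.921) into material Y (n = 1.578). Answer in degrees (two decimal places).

Here n₂/n₁ = 1.578/1.921 = 0.8214, and Brewster's law gives tan θ_B = n₂/n₁. Taking the arctangent, θ_B = 39.40°.

θ_B ≈ 39.40°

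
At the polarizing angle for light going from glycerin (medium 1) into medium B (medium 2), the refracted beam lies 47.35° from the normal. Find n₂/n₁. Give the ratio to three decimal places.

n₂/n₁ ≈ 0.921

θ_B + θ_t = 90°, so θ_B = 90° − 47.35° = 42.65°.
Then n₂/n₁ = tan θ_B = tan 42.65° = 0.921.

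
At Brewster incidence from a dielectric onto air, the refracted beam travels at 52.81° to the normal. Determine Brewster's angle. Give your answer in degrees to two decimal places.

At Brewster's angle the reflected and refracted rays are perpendicular, so θ_B + θ_t = 90°.
So θ_B = 90° − θ_t = 90° − 52.81° = 37.19°.

θ_B ≈ 37.19°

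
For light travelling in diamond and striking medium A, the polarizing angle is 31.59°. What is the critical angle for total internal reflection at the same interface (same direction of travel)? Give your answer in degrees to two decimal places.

n₂/n₁ = tan 31.59° = 0.6150; the critical angle satisfies sin θ_c = n₂/n₁.
θ_c = arcsin(0.6150) = 37.95°.

θ_c ≈ 37.95°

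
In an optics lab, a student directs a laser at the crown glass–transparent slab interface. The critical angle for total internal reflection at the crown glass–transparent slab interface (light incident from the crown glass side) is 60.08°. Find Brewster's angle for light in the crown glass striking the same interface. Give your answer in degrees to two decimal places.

n₂/n₁ = sin θ_c = sin 60.08° = 0.8667.
tan θ_B equals the same ratio, so θ_B = arctan(0.8667) = 40.92°.

θ_B ≈ 40.92°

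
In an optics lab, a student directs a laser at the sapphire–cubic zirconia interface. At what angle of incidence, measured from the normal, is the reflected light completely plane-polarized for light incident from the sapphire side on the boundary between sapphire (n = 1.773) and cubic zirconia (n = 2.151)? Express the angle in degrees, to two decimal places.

θ_B ≈ 50.50°

Here n₂/n₁ = 2.151/1.773 = 1.2132, and Brewster's law gives tan θ_B = n₂/n₁.
So θ_B = arctan 1.2132 = 50.50°.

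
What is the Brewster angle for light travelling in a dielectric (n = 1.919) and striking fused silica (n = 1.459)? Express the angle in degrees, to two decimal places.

Brewster's condition: tan θ_B = n₂/n₁ = 1.459/1.919 = 0.7603. Taking the arctangent, θ_B = 37.25°.

θ_B ≈ 37.25°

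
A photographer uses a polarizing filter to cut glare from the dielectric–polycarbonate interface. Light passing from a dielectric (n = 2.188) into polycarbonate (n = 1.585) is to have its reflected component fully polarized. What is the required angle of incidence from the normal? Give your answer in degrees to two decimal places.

θ_B ≈ 35.92°

The reflected p-component vanishes when tan θ_B = n₂/n₁.
Here n₂/n₁ = 1.585/2.188 = 0.7244, and Brewster's law gives tan θ_B = n₂/n₁.
θ_B = arctan(0.7244) = 35.92°.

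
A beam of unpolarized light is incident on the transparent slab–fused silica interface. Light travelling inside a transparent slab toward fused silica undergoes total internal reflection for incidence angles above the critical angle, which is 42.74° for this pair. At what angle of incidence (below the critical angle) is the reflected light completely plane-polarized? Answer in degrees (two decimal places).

n₂/n₁ = sin θ_c = sin 42.74° = 0.6787.
tan θ_B equals the same ratio, so θ_B = arctan(0.6787) = 34.16°.

θ_B ≈ 34.16°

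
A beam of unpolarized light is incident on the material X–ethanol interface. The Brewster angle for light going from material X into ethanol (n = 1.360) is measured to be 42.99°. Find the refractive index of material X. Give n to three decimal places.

Brewster's law: tan θ_B = n₂/n₁ (light incident in material X, refracted into ethanol).
n₁ = n₂ / tan θ_B = 1.360 / tan 42.99° = 1.459.

n ≈ 1.459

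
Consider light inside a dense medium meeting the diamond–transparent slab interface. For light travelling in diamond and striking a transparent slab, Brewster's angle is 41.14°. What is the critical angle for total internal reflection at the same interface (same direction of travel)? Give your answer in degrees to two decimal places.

From Brewster, n₂/n₁ = tan θ_B = tan 41.14° = 0.8736.
Then sin θ_c = n₂/n₁ = 0.8736, so θ_c = arcsin 0.8736 = 60.88°.

θ_c ≈ 60.88°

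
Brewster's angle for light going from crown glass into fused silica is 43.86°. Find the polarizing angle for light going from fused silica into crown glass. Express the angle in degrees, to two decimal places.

θ_B' ≈ 46.14°

tan θ_B' = n₁/n₂ = 1/tan θ_B, so θ_B' = 90° − θ_B.
θ_B' = 90° − 43.86° = 46.14°.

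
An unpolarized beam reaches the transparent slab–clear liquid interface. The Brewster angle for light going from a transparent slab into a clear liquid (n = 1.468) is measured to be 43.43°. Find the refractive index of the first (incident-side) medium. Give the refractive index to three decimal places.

n ≈ 1.551

Brewster's law: tan θ_B = n₂/n₁ (light incident in a transparent slab, refracted into a clear liquid).
n₁ = n₂ / tan θ_B = 1.468 / tan 43.43° = 1.551.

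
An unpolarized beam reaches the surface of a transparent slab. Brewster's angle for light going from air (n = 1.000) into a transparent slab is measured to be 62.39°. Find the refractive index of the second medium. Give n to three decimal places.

Brewster's law: tan θ_B = n₂/n₁ (light incident in air, refracted into a transparent slab).
n₂ = n₁ tan θ_B = 1.000 × tan 62.39° = 1.912.

n ≈ 1.912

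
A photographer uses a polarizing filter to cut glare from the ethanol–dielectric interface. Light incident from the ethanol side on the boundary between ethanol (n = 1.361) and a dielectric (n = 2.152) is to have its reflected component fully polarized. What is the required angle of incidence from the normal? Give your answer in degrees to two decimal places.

tan θ_B = n₂/n₁ = 2.152/1.361 = 1.5812.
So θ_B = arctan 1.5812 = 57.69°.

θ_B ≈ 57.69°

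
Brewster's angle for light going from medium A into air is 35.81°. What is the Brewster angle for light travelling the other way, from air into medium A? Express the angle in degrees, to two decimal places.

tan θ_B' = n₁/n₂ = 1/tan θ_B, so θ_B' = 90° − θ_B.
θ_B' = 90° − 35.81° = 54.19°.

θ_B' ≈ 54.19°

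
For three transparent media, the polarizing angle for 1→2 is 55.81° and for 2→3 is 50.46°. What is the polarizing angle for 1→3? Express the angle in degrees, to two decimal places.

n₂/n₁ = tan 55.81° = 1.4720 and n₃/n₂ = tan 50.46° = 1.2114.
So n₃/n₁ = (n₂/n₁)(n₃/n₂) = 1.4720 × 1.2114 = 1.7832.
θ_B(1→3) = arctan(1.7832) = 60.72°.

θ_B ≈ 60.72°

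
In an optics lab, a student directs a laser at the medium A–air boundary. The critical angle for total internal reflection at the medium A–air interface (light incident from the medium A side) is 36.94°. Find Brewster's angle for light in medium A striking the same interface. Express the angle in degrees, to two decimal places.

At the critical angle sin θ_c = n₂/n₁, giving n₂/n₁ = sin 36.94° = 0.6010.
Then tan θ_B = n₂/n₁ = 0.6010, so θ_B = arctan 0.6010 = 31.00°.

θ_B ≈ 31.00°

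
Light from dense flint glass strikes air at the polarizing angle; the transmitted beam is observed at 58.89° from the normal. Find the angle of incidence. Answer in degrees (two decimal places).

θ_B ≈ 31.11°

Since the reflected and refracted rays are at right angles at the polarizing angle, θ_B + θ_t = 90°.
So θ_B = 90° − θ_t = 90° − 58.89° = 31.11°.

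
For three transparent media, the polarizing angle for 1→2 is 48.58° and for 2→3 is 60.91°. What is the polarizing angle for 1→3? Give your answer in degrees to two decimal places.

n₂/n₁ = tan 48.58° = 1.1335 and n₃/n₂ = tan 60.91° = 1.7974.
Multiplying, n₃/n₁ = 1.1335 × 1.7974 = 2.0373, and θ_B(1→3) = arctan 2.0373 = 63.86°.

θ_B ≈ 63.86°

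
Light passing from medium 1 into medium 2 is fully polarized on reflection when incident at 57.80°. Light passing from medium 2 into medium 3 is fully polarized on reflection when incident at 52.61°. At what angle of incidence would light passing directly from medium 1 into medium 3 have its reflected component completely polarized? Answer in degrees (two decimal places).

θ_B ≈ 64.30°

Each Brewster angle gives a ratio: n₂/n₁ = tan 57.80° = 1.5880, n₃/n₂ = tan 52.61° = 1.3084.
So n₃/n₁ = (n₂/n₁)(n₃/n₂) = 1.5880 × 1.3084 = 2.0777.
θ_B(1→3) = arctan(2.0777) = 64.30°.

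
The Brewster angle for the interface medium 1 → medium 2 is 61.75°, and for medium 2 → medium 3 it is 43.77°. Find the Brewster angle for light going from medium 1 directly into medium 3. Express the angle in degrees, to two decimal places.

θ_B ≈ 60.71°

tan θ_B(1→2) = n₂/n₁ = tan 61.75° = 1.8611.
tan θ_B(2→3) = n₃/n₂ = tan 43.77° = 0.9580.
n₃/n₁ = 1.7829. Then tan θ_B(1→3) = n₃/n₁, so θ_B(1→3) = arctan(1.7829) = 60.71°.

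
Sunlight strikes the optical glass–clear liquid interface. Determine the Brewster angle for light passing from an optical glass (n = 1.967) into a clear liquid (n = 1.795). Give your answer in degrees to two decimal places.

θ_B ≈ 42.38°

The reflected p-component vanishes when tan θ_B = n₂/n₁.
tan θ_B = n₂/n₁ = 1.795/1.967 = 0.9126. Taking the arctangent, θ_B = 42.38°.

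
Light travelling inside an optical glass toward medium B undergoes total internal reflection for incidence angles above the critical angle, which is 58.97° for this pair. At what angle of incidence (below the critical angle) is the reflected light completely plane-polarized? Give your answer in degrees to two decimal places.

θ_B ≈ 40.59°

n₂/n₁ = sin θ_c = sin 58.97° = 0.8569.
tan θ_B equals the same ratio, so θ_B = arctan(0.8569) = 40.59°.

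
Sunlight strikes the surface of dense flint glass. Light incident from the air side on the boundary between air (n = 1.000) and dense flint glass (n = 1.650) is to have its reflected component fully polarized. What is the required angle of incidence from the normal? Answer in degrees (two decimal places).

θ_B ≈ 58.78°

The reflected p-component vanishes when tan θ_B = n₂/n₁.
tan θ_B = n₂/n₁ = 1.650/1.000 = 1.6500.
θ_B = arctan(1.6500) = 58.78°.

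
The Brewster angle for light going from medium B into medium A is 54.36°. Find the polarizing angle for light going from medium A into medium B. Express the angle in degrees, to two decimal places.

The two Brewster angles are complementary: θ_B' = 90° − θ_B = 90° − 54.36° = 35.64°.

θ_B' ≈ 35.64°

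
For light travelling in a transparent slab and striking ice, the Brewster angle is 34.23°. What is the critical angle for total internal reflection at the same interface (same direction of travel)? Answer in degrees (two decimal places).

θ_c ≈ 42.87°

n₂/n₁ = tan 34.23° = 0.6804; the critical angle satisfies sin θ_c = n₂/n₁.
θ_c = arcsin(0.6804) = 42.87°.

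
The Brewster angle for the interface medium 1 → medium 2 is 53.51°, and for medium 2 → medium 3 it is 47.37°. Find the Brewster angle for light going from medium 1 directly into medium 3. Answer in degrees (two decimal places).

θ_B ≈ 55.75°

tan θ_B(1→2) = n₂/n₁ = tan 53.51° = 1.3519.
tan θ_B(2→3) = n₃/n₂ = tan 47.37° = 1.0863.
n₃/n₁ = 1.4687. Then tan θ_B(1→3) = n₃/n₁, so θ_B(1→3) = arctan(1.4687) = 55.75°.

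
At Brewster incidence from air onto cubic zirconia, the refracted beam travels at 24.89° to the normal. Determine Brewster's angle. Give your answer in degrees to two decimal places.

θ_B ≈ 65.11°

Since the reflected and refracted rays are at right angles at the polarizing angle, θ_B + θ_t = 90°.
θ_B = 90° − 24.89° = 65.11°.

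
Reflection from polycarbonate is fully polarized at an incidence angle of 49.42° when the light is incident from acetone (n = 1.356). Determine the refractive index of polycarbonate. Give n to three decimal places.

At Brewster's angle, tan θ_B = n₂/n₁ with n₁ on the incident side (acetone) and n₂ on the transmitted side (polycarbonate).
n₂ = n₁ tan θ_B = 1.356 × tan 49.42° = 1.583.

n ≈ 1.583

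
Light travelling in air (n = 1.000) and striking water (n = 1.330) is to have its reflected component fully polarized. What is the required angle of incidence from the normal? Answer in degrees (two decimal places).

θ_B ≈ 53.06°

Brewster's condition: tan θ_B = n₂/n₁ = 1.330/1.000 = 1.3300.
θ_B = arctan(1.3300) = 53.06°.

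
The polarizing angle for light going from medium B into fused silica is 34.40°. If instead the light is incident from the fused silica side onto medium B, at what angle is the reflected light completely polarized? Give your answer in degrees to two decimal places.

Reversing the direction swaps n₁ and n₂, so tan θ_B' = 1/tan θ_B and θ_B' = 90° − θ_B.
Hence θ_B' = 90° − 34.40° = 55.60°.

θ_B' ≈ 55.60°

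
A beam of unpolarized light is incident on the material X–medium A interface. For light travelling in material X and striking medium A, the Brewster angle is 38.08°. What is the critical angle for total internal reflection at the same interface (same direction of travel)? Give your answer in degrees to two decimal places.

tan θ_B = n₂/n₁ = tan 38.08° = 0.7835.
Total internal reflection: sin θ_c = n₂/n₁ = 0.7835.
θ_c = arcsin(0.7835) = 51.59°.

θ_c ≈ 51.59°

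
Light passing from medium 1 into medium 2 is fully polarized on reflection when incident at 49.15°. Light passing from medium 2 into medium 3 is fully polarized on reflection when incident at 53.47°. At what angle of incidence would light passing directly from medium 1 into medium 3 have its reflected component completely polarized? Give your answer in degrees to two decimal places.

tan θ_B(1→2) = n₂/n₁ = tan 49.15° = 1.1565.
tan θ_B(2→3) = n₃/n₂ = tan 53.47° = 1.3499.
So n₃/n₁ = (n₂/n₁)(n₃/n₂) = 1.1565 × 1.3499 = 1.5612.
θ_B(1→3) = arctan(1.5612) = 57.36°.

θ_B ≈ 57.36°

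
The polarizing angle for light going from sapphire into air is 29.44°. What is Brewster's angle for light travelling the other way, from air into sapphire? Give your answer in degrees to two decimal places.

Reversing the direction swaps n₁ and n₂, so tan θ_B' = 1/tan θ_B and θ_B' = 90° − θ_B.
Hence θ_B' = 90° − 29.44° = 60.56°.

θ_B' ≈ 60.56°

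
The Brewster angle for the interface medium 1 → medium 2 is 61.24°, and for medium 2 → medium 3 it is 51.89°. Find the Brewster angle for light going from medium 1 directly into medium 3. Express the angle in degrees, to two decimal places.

θ_B ≈ 66.71°

n₂/n₁ = tan 61.24° = 1.8220 and n₃/n₂ = tan 51.89° = 1.2749.
Multiplying, n₃/n₁ = 1.8220 × 1.2749 = 2.3229, and θ_B(1→3) = arctan 2.3229 = 66.71°.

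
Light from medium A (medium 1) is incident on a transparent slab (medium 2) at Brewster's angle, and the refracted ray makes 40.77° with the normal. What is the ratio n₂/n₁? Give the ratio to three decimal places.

n₂/n₁ ≈ 1.160

At Brewster incidence θ_B = 90° − θ_t = 90° − 40.77° = 49.23°.
Then n₂/n₁ = tan θ_B = tan 49.23° = 1.160.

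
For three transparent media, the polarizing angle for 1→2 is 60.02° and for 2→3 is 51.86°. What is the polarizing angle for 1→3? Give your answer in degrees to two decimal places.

n₂/n₁ = tan 60.02° = 1.7334 and n₃/n₂ = tan 51.86° = 1.2735.
n₃/n₁ = 2.2076. Then tan θ_B(1→3) = n₃/n₁, so θ_B(1→3) = arctan(2.2076) = 65.63°.

θ_B ≈ 65.63°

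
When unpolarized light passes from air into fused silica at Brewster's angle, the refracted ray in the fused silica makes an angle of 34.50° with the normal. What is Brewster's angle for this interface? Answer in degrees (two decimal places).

θ_B ≈ 55.50°

Since the reflected and refracted rays are at right angles at the polarizing angle, θ_B + θ_t = 90°.
So θ_B = 90° − θ_t = 90° − 34.50° = 55.50°.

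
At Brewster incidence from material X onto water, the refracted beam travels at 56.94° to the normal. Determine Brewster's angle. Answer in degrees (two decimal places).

Since the reflected and refracted rays are at right angles at the polarizing angle, θ_B + θ_t = 90°.
θ_B = 90° − 56.94° = 33.06°.

θ_B ≈ 33.06°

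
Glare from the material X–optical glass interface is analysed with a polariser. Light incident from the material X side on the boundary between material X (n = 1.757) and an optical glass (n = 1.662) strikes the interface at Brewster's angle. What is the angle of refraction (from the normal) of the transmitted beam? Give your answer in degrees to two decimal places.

tan θ_B = n₂/n₁ = 1.662/1.757 = 0.9459, so θ_B = 43.41°.
The refracted ray is perpendicular to the reflected ray, so θ_t = 90° − θ_B = 46.59°.

θ_t ≈ 46.59°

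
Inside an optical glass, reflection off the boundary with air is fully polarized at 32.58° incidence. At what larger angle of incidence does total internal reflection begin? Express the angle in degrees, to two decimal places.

θ_c ≈ 39.72°

From Brewster, n₂/n₁ = tan θ_B = tan 32.58° = 0.6390.
Then sin θ_c = n₂/n₁ = 0.6390, so θ_c = arcsin 0.6390 = 39.72°.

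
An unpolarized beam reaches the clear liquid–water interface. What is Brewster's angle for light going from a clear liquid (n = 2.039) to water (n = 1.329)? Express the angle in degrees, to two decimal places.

At Brewster's angle the reflected and refracted rays are perpendicular, which with Snell's law gives tan θ_B = n₂/n₁.
tan θ_B = n₂/n₁ = 1.329/2.039 = 0.6518.
So θ_B = arctan 0.6518 = 33.10°.

θ_B ≈ 33.10°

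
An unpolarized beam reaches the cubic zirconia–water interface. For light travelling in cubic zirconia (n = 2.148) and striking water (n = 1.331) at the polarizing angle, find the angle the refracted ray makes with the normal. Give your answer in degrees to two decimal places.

θ_t ≈ 58.22°

tan θ_B = n₂/n₁ = 1.331/2.148 = 0.6196, so θ_B = 31.78°.
At Brewster's angle the reflected and refracted rays are perpendicular, so θ_t = 90° − θ_B = 90° − 31.78° = 58.22°.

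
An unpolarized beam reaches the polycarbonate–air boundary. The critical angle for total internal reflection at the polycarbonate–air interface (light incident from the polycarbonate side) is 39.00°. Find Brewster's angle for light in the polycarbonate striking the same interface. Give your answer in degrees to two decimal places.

At the critical angle sin θ_c = n₂/n₁, giving n₂/n₁ = sin 39.00° = 0.6293.
Then tan θ_B = n₂/n₁ = 0.6293, so θ_B = arctan 0.6293 = 32.18°.

θ_B ≈ 32.18°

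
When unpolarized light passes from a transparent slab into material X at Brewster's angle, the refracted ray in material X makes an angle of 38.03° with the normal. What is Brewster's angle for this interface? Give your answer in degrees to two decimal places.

Brewster's condition makes the reflected and refracted beams perpendicular: θ_B + θ_t = 90°.
So θ_B = 90° − θ_t = 90° − 38.03° = 51.97°.

θ_B ≈ 51.97°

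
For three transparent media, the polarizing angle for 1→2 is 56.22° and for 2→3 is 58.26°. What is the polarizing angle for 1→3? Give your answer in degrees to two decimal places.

θ_B ≈ 67.52°

Each Brewster angle gives a ratio: n₂/n₁ = tan 56.22° = 1.4949, n₃/n₂ = tan 58.26° = 1.6166.
Multiplying, n₃/n₁ = 1.4949 × 1.6166 = 2.4167, and θ_B(1→3) = arctan 2.4167 = 67.52°.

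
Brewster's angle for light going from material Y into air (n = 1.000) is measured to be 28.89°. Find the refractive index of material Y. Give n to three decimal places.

n ≈ 1.812

At Brewster's angle, tan θ_B = n₂/n₁ with n₁ on the incident side (material Y) and n₂ on the transmitted side (air).
n₁ = n₂ / tan θ_B = 1.000 / tan 28.89° = 1.812.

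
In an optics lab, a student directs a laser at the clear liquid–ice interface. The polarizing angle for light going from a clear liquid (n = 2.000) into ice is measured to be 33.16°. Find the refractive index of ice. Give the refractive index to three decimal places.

n ≈ 1.307

At the polarizing angle, tan θ_B = n₂/n₁ with n₁ on the incident side (a clear liquid) and n₂ on the transmitted side (ice).
n₂ = n₁ tan θ_B = 2.000 × tan 33.16° = 1.307.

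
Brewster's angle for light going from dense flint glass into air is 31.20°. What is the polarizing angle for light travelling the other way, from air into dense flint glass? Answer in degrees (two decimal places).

θ_B' ≈ 58.80°

The two Brewster angles are complementary: θ_B' = 90° − θ_B = 90° − 31.20° = 58.80°.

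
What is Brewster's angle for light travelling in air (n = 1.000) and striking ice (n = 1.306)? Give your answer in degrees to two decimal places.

tan θ_B = n₂/n₁ = 1.306/1.000 = 1.3060.
θ_B = arctan(1.3060) = 52.56°.

θ_B ≈ 52.56°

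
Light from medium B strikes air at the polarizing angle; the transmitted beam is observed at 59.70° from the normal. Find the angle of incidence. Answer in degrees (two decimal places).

Brewster's condition makes the reflected and refracted beams perpendicular: θ_B + θ_t = 90°.
θ_B = 90° − 59.70° = 30.30°.

θ_B ≈ 30.30°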